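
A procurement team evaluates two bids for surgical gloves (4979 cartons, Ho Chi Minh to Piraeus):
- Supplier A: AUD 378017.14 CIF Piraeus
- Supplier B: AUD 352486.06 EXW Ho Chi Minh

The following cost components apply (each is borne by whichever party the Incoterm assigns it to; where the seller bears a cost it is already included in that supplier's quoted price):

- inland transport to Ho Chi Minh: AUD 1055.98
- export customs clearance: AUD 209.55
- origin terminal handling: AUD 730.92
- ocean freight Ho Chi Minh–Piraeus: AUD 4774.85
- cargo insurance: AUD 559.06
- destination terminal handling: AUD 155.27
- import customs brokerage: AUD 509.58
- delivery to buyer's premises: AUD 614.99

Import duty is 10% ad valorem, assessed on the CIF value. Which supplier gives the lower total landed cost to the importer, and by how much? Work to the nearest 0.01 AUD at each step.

Supplier A (CIF):
The CIF price already equals the CIF value: 378017.14
Import duty = 378017.14 × 10% = 37801.71
Buyer bears (A): 155.27 + 509.58 + 614.99 = 1279.84
Landed cost (A) = invoice 378017.14 + 1279.84 + duty 37801.71 = 417098.69
Supplier B (EXW):
CIF value = EXW price + inland to port + export clearance + origin terminal + freight + insurance = 352486.06 + 1055.98 + 209.55 + 730.92 + 4774.85 + 559.06 = 359816.42
Import duty = 359816.42 × 10% = 35981.64
Buyer bears (B): 1055.98 + 209.55 + 730.92 + 4774.85 + 559.06 + 155.27 + 509.58 + 614.99 = 8610.20
Landed cost (B) = invoice 352486.06 + 8610.20 + duty 35981.64 = 397077.90
Difference = |417098.69 − 397077.90| = 20020.79

Supplier B is cheaper by AUD 20020.79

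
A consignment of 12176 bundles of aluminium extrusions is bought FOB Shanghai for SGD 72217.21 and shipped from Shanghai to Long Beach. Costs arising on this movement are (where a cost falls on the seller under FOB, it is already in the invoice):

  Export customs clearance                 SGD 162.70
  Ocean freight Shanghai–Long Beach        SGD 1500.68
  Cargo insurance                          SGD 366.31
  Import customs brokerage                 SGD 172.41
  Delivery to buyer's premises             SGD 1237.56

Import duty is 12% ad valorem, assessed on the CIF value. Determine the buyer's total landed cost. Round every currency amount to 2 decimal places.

Total landed cost: SGD 84384.27

FOB: the seller bears costs until goods are on board at the origin port; the buyer bears freight, insurance and all costs thereafter.
Already in the invoice (seller's account under FOB): export clearance — exclude.
CIF value = FOB price + freight + insurance = 72217.21 + 1500.68 + 366.31 = 74084.20
Import duty = 74084.20 × 12% = 8890.10
Buyer bears: freight 1500.68 + insurance 366.31 + brokerage 172.41 + delivery 1237.56 + duty 8890.10 = 12167.06
Landed cost = invoice 72217.21 + 12167.06 = 84384.27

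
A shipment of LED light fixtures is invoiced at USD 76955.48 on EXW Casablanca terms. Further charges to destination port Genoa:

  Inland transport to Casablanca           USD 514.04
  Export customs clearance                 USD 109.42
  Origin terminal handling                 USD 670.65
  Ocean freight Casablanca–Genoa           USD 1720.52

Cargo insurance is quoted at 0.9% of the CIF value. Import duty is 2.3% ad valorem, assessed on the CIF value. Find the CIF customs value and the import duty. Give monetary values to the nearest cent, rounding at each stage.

Let C be the CIF value. C = EXW price + pre-shipment costs + freight + 0.9% × C
C − 0.9% × C = 76955.48 + 514.04 + 109.42 + 670.65 + 1720.52
0.991 × C = 79970.11
C = 79970.11 / 0.991 = 80696.38
Insurance premium = 0.9% × 80696.38 = 726.27
Import duty = 80696.38 × 2.3% = 1856.02

CIF value: USD 80696.38; import duty: USD 1856.02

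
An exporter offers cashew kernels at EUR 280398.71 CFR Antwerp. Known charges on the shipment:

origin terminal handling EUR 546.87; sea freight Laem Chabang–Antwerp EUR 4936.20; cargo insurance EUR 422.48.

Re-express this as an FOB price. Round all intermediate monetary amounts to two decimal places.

Not relevant to the conversion: origin terminal — on the seller under both CFR and FOB; already in the CFR price and stays in the FOB price. insurance — on the buyer under both terms; not part of either seller's price.
From CFR to FOB, the seller no longer bears: freight.
FOB price = 280398.71 − 4936.20 = 275462.51

FOB price: EUR 275462.51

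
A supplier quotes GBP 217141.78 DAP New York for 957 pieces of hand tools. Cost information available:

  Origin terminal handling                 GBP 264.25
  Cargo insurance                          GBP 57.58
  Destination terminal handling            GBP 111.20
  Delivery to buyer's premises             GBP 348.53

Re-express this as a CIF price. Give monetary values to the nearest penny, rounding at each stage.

Not relevant to the conversion: origin terminal, insurance — on the seller under both DAP and CIF; already in the DAP price and stays in the CIF price.
From DAP to CIF, the seller no longer bears: destination terminal, delivery.
CIF price = 217141.78 − 111.20 − 348.53 = 216682.05

CIF price: GBP 216682.05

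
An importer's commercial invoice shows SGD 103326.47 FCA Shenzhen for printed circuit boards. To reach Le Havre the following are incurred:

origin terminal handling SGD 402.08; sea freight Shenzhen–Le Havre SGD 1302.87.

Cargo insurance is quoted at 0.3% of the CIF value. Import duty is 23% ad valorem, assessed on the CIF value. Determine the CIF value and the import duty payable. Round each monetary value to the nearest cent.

Let C be the CIF value. C = FCA price + pre-shipment costs + freight + 0.3% × C
C − 0.3% × C = 103326.47 + 402.08 + 1302.87
0.997 × C = 105031.42
C = 105031.42 / 0.997 = 105347.46
Insurance premium = 0.3% × 105347.46 = 316.04
Import duty = 105347.46 × 23% = 24229.92

CIF value: SGD 105347.46; import duty: SGD 24229.92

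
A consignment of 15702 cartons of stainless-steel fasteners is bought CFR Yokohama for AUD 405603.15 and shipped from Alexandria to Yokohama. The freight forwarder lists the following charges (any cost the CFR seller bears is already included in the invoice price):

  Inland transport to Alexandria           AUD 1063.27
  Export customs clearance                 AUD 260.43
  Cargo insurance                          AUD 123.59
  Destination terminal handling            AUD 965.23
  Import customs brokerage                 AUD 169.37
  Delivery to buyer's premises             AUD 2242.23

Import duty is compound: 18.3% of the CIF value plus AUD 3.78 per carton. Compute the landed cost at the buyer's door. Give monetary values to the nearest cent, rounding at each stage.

Total landed cost: AUD 542705.12

CFR: the seller pays costs through ocean freight to the destination port, but not insurance.
Already in the invoice (seller's account under CFR): inland to port, export clearance — exclude.
CIF value = CFR price + insurance = 405603.15 + 123.59 = 405726.74
Ad valorem component: 405726.74 × 18.3% = 74247.99
Specific component: 15702 × 3.78 = 59353.56
Import duty = 74247.99 + 59353.56 = 133601.55
Buyer bears: insurance 123.59 + destination terminal 965.23 + brokerage 169.37 + delivery 2242.23 + duty 133601.55 = 137101.97
Landed cost = invoice 405603.15 + 137101.97 = 542705.12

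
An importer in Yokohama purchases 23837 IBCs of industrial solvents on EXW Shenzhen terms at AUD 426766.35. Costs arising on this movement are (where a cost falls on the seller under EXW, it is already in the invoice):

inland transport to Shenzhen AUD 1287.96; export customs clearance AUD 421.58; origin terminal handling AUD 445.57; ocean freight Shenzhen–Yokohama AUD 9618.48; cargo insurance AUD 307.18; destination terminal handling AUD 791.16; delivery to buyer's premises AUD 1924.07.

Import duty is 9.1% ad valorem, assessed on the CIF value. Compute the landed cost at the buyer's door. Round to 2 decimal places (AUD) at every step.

EXW: the seller makes goods available at their premises; the buyer bears all onward costs.
CIF value = EXW price + inland to port + export clearance + origin terminal + freight + insurance = 426766.35 + 1287.96 + 421.58 + 445.57 + 9618.48 + 307.18 = 438847.12
Import duty = 438847.12 × 9.1% = 39935.09
Buyer bears: inland to port 1287.96 + export clearance 421.58 + origin terminal 445.57 + freight 9618.48 + insurance 307.18 + destination terminal 791.16 + delivery 1924.07 + duty 39935.09 = 54731.09
Landed cost = invoice 426766.35 + 54731.09 = 481497.44

Total landed cost: AUD 481497.44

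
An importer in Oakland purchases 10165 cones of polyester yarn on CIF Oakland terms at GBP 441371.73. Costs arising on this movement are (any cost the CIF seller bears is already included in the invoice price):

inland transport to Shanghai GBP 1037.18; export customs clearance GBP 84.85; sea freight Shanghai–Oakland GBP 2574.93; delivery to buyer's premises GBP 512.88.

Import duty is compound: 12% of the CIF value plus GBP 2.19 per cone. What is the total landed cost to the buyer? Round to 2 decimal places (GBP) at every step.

CIF: the seller pays costs through ocean freight and marine insurance to the destination port.
Already in the invoice (seller's account under CIF): inland to port, export clearance, freight — exclude.
The CIF price already equals the CIF value: 441371.73
Ad valorem component: 441371.73 × 12% = 52964.61
Specific component: 10165 × 2.19 = 22261.35
Import duty = 52964.61 + 22261.35 = 75225.96
Buyer bears: delivery 512.88 + duty 75225.96 = 75738.84
Landed cost = invoice 441371.73 + 75738.84 = 517110.57

Total landed cost: GBP 517110.57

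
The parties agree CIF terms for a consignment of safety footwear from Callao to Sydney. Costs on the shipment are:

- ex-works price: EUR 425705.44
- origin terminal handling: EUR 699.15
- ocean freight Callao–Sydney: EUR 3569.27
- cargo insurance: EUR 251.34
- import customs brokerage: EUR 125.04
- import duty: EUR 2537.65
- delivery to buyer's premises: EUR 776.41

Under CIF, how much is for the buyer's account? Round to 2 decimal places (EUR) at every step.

Buyer's account: EUR 3439.10

CIF: the seller pays costs through ocean freight and marine insurance to the destination port.
Seller's account: goods 425705.44 + origin terminal 699.15 + freight 3569.27 + insurance 251.34 = 430225.20
Buyer's account: brokerage 125.04 + duty 2537.65 + delivery 776.41 = 3439.10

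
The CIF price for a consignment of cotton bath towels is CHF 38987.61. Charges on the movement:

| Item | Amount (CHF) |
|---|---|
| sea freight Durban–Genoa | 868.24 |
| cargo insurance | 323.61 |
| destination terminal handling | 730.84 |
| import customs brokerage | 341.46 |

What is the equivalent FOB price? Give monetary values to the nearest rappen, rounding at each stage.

Not relevant to the conversion: destination terminal, brokerage — on the buyer under both terms; not part of either seller's price.
From CIF to FOB, the seller no longer bears: freight, insurance.
FOB price = 38987.61 − 868.24 − 323.61 = 37795.76

FOB price: CHF 37795.76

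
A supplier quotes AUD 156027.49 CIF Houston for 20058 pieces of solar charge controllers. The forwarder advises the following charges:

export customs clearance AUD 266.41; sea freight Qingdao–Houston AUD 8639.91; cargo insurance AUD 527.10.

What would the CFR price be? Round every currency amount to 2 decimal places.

Not relevant to the conversion: freight, export clearance — on the seller under both CIF and CFR; already in the CIF price and stays in the CFR price.
From CIF to CFR, the seller no longer bears: insurance.
CFR price = 156027.49 − 527.10 = 155500.39

CFR price: AUD 155500.39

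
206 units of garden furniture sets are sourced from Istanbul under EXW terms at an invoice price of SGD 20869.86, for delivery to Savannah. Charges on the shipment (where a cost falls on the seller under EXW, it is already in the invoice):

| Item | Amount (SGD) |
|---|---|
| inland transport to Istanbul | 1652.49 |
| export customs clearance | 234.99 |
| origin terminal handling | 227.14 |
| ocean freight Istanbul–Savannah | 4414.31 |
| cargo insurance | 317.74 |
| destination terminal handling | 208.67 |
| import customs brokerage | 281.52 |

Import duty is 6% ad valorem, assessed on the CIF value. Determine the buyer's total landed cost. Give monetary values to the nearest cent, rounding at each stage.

EXW: the seller makes goods available at their premises; the buyer bears all onward costs.
CIF value = EXW price + inland to port + export clearance + origin terminal + freight + insurance = 20869.86 + 1652.49 + 234.99 + 227.14 + 4414.31 + 317.74 = 27716.53
Import duty = 27716.53 × 6% = 1662.99
Buyer bears: inland to port 1652.49 + export clearance 234.99 + origin terminal 227.14 + freight 4414.31 + insurance 317.74 + destination terminal 208.67 + brokerage 281.52 + duty 1662.99 = 8999.85
Landed cost = invoice 20869.86 + 8999.85 = 29869.71

Total landed cost: SGD 29869.71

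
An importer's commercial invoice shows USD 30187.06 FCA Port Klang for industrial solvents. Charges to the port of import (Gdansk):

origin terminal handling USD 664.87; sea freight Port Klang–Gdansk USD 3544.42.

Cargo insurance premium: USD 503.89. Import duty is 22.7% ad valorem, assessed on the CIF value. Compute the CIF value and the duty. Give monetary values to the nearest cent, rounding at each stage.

CIF = FCA price + pre-shipment costs + freight + insurance
CIF = 30187.06 + 664.87 + 3544.42 + 503.89 = 34900.24
Import duty = 34900.24 × 22.7% = 7922.35

CIF value: USD 34900.24; import duty: USD 7922.35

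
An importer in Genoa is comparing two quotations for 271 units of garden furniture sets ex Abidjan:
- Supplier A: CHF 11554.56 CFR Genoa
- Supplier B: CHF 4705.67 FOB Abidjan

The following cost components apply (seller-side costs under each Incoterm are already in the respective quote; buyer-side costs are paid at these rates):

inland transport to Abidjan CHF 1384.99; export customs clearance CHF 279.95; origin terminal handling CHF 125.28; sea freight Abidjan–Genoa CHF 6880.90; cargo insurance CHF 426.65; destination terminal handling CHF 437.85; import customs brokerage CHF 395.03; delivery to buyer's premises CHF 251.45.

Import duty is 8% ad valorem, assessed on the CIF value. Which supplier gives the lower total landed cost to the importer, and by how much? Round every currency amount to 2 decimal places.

Supplier A is cheaper by CHF 34.57

Supplier A (CFR):
CIF value = CFR price + insurance = 11554.56 + 426.65 = 11981.21
Import duty = 11981.21 × 8% = 958.50
Buyer bears (A): 426.65 + 437.85 + 395.03 + 251.45 = 1510.98
Landed cost (A) = invoice 11554.56 + 1510.98 + duty 958.50 = 14024.04
Supplier B (FOB):
CIF value = FOB price + freight + insurance = 4705.67 + 6880.90 + 426.65 = 12013.22
Import duty = 12013.22 × 8% = 961.06
Buyer bears (B): 6880.90 + 426.65 + 437.85 + 395.03 + 251.45 = 8391.88
Landed cost (B) = invoice 4705.67 + 8391.88 + duty 961.06 = 14058.61
Difference = |14024.04 − 14058.61| = 34.57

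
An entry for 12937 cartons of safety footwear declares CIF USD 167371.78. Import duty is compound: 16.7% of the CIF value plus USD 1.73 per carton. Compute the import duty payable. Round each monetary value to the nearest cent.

Import duty: USD 50332.10

Ad valorem component: 167371.78 × 16.7% = 27951.09
Specific component: 12937 × 1.73 = 22381.01
Import duty = 27951.09 + 22381.01 = 50332.10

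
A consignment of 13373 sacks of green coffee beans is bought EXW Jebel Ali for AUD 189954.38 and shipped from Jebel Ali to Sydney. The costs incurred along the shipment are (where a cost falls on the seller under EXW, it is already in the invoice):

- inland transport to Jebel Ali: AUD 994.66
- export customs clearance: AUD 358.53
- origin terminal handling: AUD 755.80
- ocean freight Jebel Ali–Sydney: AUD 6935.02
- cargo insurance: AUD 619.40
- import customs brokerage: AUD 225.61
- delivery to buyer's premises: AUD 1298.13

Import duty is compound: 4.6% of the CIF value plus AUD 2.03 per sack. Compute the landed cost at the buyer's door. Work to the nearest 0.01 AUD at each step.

EXW: the seller makes goods available at their premises; the buyer bears all onward costs.
CIF value = EXW price + inland to port + export clearance + origin terminal + freight + insurance = 189954.38 + 994.66 + 358.53 + 755.80 + 6935.02 + 619.40 = 199617.79
Ad valorem component: 199617.79 × 4.6% = 9182.42
Specific component: 13373 × 2.03 = 27147.19
Import duty = 9182.42 + 27147.19 = 36329.61
Buyer bears: inland to port 994.66 + export clearance 358.53 + origin terminal 755.80 + freight 6935.02 + insurance 619.40 + brokerage 225.61 + delivery 1298.13 + duty 36329.61 = 47516.76
Landed cost = invoice 189954.38 + 47516.76 = 237471.14

Total landed cost: AUD 237471.14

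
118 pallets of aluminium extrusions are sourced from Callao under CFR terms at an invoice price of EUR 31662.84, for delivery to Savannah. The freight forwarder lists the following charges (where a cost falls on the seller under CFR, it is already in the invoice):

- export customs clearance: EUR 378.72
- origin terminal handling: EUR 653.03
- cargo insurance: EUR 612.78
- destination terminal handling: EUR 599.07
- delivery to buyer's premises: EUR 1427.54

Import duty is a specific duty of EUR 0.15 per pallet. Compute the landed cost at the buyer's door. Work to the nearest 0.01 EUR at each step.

CFR: the seller pays costs through ocean freight to the destination port, but not insurance.
Already in the invoice (seller's account under CFR): export clearance, origin terminal — exclude.
CIF value = CFR price + insurance = 31662.84 + 612.78 = 32275.62
Import duty = 118 × 0.15 = 17.70
Buyer bears: insurance 612.78 + destination terminal 599.07 + delivery 1427.54 + duty 17.70 = 2657.09
Landed cost = invoice 31662.84 + 2657.09 = 34319.93

Total landed cost: EUR 34319.93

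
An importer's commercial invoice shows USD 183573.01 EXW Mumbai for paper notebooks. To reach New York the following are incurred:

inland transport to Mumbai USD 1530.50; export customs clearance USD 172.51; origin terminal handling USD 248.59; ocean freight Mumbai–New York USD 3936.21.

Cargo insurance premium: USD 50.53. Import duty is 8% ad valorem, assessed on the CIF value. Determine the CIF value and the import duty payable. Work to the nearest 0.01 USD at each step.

CIF value: USD 189511.35; import duty: USD 15160.91

CIF = EXW price + pre-shipment costs + freight + insurance
CIF = 183573.01 + 1530.50 + 172.51 + 248.59 + 3936.21 + 50.53 = 189511.35
Import duty = 189511.35 × 8% = 15160.91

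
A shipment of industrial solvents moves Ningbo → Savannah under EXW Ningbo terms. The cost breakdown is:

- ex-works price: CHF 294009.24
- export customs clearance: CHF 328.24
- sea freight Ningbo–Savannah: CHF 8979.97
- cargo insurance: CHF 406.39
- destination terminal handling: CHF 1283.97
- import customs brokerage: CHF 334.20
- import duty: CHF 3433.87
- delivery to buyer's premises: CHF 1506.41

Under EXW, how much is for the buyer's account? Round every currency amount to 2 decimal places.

Buyer's account: CHF 16273.05

EXW: the seller makes goods available at their premises; the buyer bears all onward costs.
Seller's account: goods 294009.24 = 294009.24
Buyer's account: export clearance 328.24 + freight 8979.97 + insurance 406.39 + destination terminal 1283.97 + brokerage 334.20 + duty 3433.87 + delivery 1506.41 = 16273.05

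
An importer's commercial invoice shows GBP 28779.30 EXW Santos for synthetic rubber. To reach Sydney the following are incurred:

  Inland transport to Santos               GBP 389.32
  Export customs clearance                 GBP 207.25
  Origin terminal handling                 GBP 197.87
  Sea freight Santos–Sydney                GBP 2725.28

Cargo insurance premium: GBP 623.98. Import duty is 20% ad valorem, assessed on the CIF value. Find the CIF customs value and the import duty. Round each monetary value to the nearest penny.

CIF = EXW price + pre-shipment costs + freight + insurance
CIF = 28779.30 + 389.32 + 207.25 + 197.87 + 2725.28 + 623.98 = 32923.00
Import duty = 32923.00 × 20% = 6584.60

CIF value: GBP 32923.00; import duty: GBP 6584.60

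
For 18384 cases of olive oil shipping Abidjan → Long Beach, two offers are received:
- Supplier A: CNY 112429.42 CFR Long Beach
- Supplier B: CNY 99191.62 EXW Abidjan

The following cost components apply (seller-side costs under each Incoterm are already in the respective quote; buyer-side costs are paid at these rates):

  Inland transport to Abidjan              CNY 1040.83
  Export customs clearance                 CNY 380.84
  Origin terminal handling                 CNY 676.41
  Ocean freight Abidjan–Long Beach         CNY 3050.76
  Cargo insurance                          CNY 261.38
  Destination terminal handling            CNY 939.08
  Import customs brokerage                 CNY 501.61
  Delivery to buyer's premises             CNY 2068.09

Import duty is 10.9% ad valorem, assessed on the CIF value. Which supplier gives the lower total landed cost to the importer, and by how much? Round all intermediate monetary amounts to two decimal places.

Supplier B is cheaper by CNY 8970.66

Supplier A (CFR):
CIF value = CFR price + insurance = 112429.42 + 261.38 = 112690.80
Import duty = 112690.80 × 10.9% = 12283.30
Buyer bears (A): 261.38 + 939.08 + 501.61 + 2068.09 = 3770.16
Landed cost (A) = invoice 112429.42 + 3770.16 + duty 12283.30 = 128482.88
Supplier B (EXW):
CIF value = EXW price + inland to port + export clearance + origin terminal + freight + insurance = 99191.62 + 1040.83 + 380.84 + 676.41 + 3050.76 + 261.38 = 104601.84
Import duty = 104601.84 × 10.9% = 11401.60
Buyer bears (B): 1040.83 + 380.84 + 676.41 + 3050.76 + 261.38 + 939.08 + 501.61 + 2068.09 = 8919.00
Landed cost (B) = invoice 99191.62 + 8919.00 + duty 11401.60 = 119512.22
Difference = |128482.88 − 119512.22| = 8970.66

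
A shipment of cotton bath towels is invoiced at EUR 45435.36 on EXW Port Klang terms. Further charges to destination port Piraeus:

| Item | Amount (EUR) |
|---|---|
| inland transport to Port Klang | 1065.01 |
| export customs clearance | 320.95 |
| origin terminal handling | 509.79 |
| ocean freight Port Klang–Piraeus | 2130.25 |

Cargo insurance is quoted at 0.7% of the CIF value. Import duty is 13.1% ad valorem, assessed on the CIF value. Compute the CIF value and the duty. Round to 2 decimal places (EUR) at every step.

Let C be the CIF value. C = EXW price + pre-shipment costs + freight + 0.7% × C
C − 0.7% × C = 45435.36 + 1065.01 + 320.95 + 509.79 + 2130.25
0.993 × C = 49461.36
C = 49461.36 / 0.993 = 49810.03
Insurance premium = 0.7% × 49810.03 = 348.67
Import duty = 49810.03 × 13.1% = 6525.11

CIF value: EUR 49810.03; import duty: EUR 6525.11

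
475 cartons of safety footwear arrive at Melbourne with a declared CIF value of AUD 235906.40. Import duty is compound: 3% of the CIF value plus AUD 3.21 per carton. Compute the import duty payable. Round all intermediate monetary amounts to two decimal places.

Import duty: AUD 8601.94

Ad valorem component: 235906.40 × 3% = 7077.19
Specific component: 475 × 3.21 = 1524.75
Import duty = 7077.19 + 1524.75 = 8601.94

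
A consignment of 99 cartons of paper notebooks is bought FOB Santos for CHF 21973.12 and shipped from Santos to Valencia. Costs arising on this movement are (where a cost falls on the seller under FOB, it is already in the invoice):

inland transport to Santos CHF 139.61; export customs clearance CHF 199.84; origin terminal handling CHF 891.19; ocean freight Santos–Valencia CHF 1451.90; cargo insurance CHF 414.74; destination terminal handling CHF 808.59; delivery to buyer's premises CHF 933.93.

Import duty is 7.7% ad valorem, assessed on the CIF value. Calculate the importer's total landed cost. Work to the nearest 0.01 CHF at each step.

Total landed cost: CHF 27417.94

FOB: the seller bears costs until goods are on board at the origin port; the buyer bears freight, insurance and all costs thereafter.
Already in the invoice (seller's account under FOB): inland to port, export clearance, origin terminal — exclude.
CIF value = FOB price + freight + insurance = 21973.12 + 1451.90 + 414.74 = 23839.76
Import duty = 23839.76 × 7.7% = 1835.66
Buyer bears: freight 1451.90 + insurance 414.74 + destination terminal 808.59 + delivery 933.93 + duty 1835.66 = 5444.82
Landed cost = invoice 21973.12 + 5444.82 = 27417.94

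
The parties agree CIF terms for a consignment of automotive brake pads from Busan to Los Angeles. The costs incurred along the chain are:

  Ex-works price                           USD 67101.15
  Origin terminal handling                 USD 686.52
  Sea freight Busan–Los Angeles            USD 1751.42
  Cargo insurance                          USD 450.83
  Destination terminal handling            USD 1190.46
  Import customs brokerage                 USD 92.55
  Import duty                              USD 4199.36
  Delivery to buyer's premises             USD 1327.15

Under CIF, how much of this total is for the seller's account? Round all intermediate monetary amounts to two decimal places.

Seller's account: USD 69989.92

CIF: the seller pays costs through ocean freight and marine insurance to the destination port.
Seller's account: goods 67101.15 + origin terminal 686.52 + freight 1751.42 + insurance 450.83 = 69989.92
Buyer's account: destination terminal 1190.46 + brokerage 92.55 + duty 4199.36 + delivery 1327.15 = 6809.52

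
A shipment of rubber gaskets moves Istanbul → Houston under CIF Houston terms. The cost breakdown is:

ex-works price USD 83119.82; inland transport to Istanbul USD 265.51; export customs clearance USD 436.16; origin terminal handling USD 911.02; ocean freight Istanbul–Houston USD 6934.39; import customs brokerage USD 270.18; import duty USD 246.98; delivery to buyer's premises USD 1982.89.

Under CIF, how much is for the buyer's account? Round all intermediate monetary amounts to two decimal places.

CIF: the seller pays costs through ocean freight and marine insurance to the destination port.
Seller's account: goods 83119.82 + inland to port 265.51 + export clearance 436.16 + origin terminal 911.02 + freight 6934.39 = 91666.90
Buyer's account: brokerage 270.18 + duty 246.98 + delivery 1982.89 = 2500.05

Buyer's account: USD 2500.05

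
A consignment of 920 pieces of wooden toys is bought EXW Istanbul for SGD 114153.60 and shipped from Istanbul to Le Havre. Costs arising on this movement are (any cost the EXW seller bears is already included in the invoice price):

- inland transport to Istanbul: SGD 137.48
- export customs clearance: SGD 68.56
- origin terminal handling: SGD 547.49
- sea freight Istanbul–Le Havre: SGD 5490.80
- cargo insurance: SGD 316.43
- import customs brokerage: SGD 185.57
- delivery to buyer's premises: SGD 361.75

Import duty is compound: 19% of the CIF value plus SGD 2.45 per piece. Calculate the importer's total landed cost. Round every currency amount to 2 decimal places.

Total landed cost: SGD 146451.41

EXW: the seller makes goods available at their premises; the buyer bears all onward costs.
CIF value = EXW price + inland to port + export clearance + origin terminal + freight + insurance = 114153.60 + 137.48 + 68.56 + 547.49 + 5490.80 + 316.43 = 120714.36
Ad valorem component: 120714.36 × 19% = 22935.73
Specific component: 920 × 2.45 = 2254.00
Import duty = 22935.73 + 2254.00 = 25189.73
Buyer bears: inland to port 137.48 + export clearance 68.56 + origin terminal 547.49 + freight 5490.80 + insurance 316.43 + brokerage 185.57 + delivery 361.75 + duty 25189.73 = 32297.81
Landed cost = invoice 114153.60 + 32297.81 = 146451.41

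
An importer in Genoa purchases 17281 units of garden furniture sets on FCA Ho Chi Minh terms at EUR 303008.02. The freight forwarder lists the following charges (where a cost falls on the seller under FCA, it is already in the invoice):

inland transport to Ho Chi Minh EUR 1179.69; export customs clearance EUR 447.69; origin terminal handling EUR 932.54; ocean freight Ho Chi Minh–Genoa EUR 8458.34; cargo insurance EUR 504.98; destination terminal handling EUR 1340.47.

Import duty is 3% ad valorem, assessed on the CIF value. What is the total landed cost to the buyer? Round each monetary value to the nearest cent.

Total landed cost: EUR 323631.47

FCA: the seller delivers export-cleared goods to the carrier; the buyer bears costs from that point.
Already in the invoice (seller's account under FCA): inland to port, export clearance — exclude.
CIF value = FCA price + origin terminal + freight + insurance = 303008.02 + 932.54 + 8458.34 + 504.98 = 312903.88
Import duty = 312903.88 × 3% = 9387.12
Buyer bears: origin terminal 932.54 + freight 8458.34 + insurance 504.98 + destination terminal 1340.47 + duty 9387.12 = 20623.45
Landed cost = invoice 303008.02 + 20623.45 = 323631.47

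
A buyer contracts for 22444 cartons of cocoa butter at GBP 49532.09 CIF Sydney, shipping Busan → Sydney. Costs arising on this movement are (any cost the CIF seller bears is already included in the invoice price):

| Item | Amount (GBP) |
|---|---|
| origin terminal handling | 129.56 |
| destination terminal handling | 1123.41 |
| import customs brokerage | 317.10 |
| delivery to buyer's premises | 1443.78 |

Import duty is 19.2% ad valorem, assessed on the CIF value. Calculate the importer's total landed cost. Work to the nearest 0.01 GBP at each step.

CIF: the seller pays costs through ocean freight and marine insurance to the destination port.
Already in the invoice (seller's account under CIF): origin terminal — exclude.
The CIF price already equals the CIF value: 49532.09
Import duty = 49532.09 × 19.2% = 9510.16
Buyer bears: destination terminal 1123.41 + brokerage 317.10 + delivery 1443.78 + duty 9510.16 = 12394.45
Landed cost = invoice 49532.09 + 12394.45 = 61926.54

Total landed cost: GBP 61926.54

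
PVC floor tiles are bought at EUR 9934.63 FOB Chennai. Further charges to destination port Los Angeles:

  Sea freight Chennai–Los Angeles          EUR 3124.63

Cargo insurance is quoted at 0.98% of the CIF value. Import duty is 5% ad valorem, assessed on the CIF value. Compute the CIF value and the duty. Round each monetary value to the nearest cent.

CIF value: EUR 13188.51; import duty: EUR 659.43

Let C be the CIF value. C = FOB price + freight + 0.98% × C
C − 0.98% × C = 9934.63 + 3124.63
0.9902 × C = 13059.26
C = 13059.26 / 0.9902 = 13188.51
Insurance premium = 0.98% × 13188.51 = 129.25
Import duty = 13188.51 × 5% = 659.43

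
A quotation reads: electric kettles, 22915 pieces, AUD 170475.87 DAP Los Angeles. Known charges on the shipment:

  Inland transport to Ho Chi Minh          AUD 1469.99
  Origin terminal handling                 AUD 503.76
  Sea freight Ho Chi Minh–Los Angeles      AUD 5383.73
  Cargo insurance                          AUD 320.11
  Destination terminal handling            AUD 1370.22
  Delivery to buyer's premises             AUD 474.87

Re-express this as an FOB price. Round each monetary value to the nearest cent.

FOB price: AUD 162926.94

Not relevant to the conversion: origin terminal, inland to port — on the seller under both DAP and FOB; already in the DAP price and stays in the FOB price.
From DAP to FOB, the seller no longer bears: freight, insurance, destination terminal, delivery.
FOB price = 170475.87 − 5383.73 − 320.11 − 1370.22 − 474.87 = 162926.94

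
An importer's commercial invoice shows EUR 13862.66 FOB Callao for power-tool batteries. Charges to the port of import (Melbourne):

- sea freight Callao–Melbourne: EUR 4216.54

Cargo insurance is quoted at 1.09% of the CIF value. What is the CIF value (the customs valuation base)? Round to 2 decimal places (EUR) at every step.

Let C be the CIF value. C = FOB price + freight + 1.09% × C
C − 1.09% × C = 13862.66 + 4216.54
0.9891 × C = 18079.20
C = 18079.20 / 0.9891 = 18278.43
Insurance premium = 1.09% × 18278.43 = 199.23

CIF value: EUR 18278.43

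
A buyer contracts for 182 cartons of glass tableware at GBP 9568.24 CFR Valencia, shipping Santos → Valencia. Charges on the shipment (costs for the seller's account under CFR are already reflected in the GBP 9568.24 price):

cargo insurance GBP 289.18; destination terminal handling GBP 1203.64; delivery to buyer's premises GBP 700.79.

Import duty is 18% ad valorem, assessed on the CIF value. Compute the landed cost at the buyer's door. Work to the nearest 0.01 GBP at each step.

CFR: the seller pays costs through ocean freight to the destination port, but not insurance.
CIF value = CFR price + insurance = 9568.24 + 289.18 = 9857.42
Import duty = 9857.42 × 18% = 1774.34
Buyer bears: insurance 289.18 + destination terminal 1203.64 + delivery 700.79 + duty 1774.34 = 3967.95
Landed cost = invoice 9568.24 + 3967.95 = 13536.19

Total landed cost: GBP 13536.19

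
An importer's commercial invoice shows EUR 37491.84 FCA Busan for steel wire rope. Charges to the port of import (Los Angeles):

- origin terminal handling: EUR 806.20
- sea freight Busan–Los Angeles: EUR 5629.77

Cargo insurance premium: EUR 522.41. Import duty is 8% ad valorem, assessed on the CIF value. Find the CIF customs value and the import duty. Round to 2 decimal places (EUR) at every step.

CIF = FCA price + pre-shipment costs + freight + insurance
CIF = 37491.84 + 806.20 + 5629.77 + 522.41 = 44450.22
Import duty = 44450.22 × 8% = 3556.02

CIF value: EUR 44450.22; import duty: EUR 3556.02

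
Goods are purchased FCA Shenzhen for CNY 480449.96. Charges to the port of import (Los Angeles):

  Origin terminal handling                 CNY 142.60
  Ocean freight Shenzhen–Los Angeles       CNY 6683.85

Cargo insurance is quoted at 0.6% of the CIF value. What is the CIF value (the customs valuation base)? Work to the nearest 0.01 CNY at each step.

CIF value: CNY 490217.72

Let C be the CIF value. C = FCA price + pre-shipment costs + freight + 0.6% × C
C − 0.6% × C = 480449.96 + 142.60 + 6683.85
0.994 × C = 487276.41
C = 487276.41 / 0.994 = 490217.72
Insurance premium = 0.6% × 490217.72 = 2941.31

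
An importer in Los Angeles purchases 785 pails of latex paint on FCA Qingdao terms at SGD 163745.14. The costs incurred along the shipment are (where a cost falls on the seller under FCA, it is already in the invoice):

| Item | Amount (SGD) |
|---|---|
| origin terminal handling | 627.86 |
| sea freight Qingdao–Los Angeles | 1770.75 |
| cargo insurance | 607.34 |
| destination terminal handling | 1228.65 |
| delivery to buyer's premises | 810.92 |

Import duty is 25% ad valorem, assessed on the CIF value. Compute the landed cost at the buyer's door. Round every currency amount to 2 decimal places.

FCA: the seller delivers export-cleared goods to the carrier; the buyer bears costs from that point.
CIF value = FCA price + origin terminal + freight + insurance = 163745.14 + 627.86 + 1770.75 + 607.34 = 166751.09
Import duty = 166751.09 × 25% = 41687.77
Buyer bears: origin terminal 627.86 + freight 1770.75 + insurance 607.34 + destination terminal 1228.65 + delivery 810.92 + duty 41687.77 = 46733.29
Landed cost = invoice 163745.14 + 46733.29 = 210478.43

Total landed cost: SGD 210478.43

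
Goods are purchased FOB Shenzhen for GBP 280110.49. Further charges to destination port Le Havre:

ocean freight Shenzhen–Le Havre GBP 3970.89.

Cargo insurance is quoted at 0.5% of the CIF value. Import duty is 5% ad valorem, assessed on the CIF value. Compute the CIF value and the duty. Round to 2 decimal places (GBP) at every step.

Let C be the CIF value. C = FOB price + freight + 0.5% × C
C − 0.5% × C = 280110.49 + 3970.89
0.995 × C = 284081.38
C = 284081.38 / 0.995 = 285508.92
Insurance premium = 0.5% × 285508.92 = 1427.54
Import duty = 285508.92 × 5% = 14275.45

CIF value: GBP 285508.92; import duty: GBP 14275.45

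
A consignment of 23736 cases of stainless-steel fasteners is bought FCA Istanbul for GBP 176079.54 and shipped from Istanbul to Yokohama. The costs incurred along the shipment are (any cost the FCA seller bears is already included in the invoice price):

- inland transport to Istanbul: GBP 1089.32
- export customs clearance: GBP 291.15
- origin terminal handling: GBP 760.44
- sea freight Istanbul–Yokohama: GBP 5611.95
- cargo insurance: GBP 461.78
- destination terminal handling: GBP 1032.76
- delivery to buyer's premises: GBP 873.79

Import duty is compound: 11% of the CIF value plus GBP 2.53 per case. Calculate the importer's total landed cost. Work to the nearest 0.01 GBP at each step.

Total landed cost: GBP 264992.85

FCA: the seller delivers export-cleared goods to the carrier; the buyer bears costs from that point.
Already in the invoice (seller's account under FCA): inland to port, export clearance — exclude.
CIF value = FCA price + origin terminal + freight + insurance = 176079.54 + 760.44 + 5611.95 + 461.78 = 182913.71
Ad valorem component: 182913.71 × 11% = 20120.51
Specific component: 23736 × 2.53 = 60052.08
Import duty = 20120.51 + 60052.08 = 80172.59
Buyer bears: origin terminal 760.44 + freight 5611.95 + insurance 461.78 + destination terminal 1032.76 + delivery 873.79 + duty 80172.59 = 88913.31
Landed cost = invoice 176079.54 + 88913.31 = 264992.85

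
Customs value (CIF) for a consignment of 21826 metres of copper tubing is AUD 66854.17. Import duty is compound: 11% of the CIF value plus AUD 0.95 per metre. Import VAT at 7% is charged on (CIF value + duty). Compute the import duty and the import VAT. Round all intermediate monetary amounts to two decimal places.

Import duty: AUD 28088.66; import VAT: AUD 6646.00

Ad valorem component: 66854.17 × 11% = 7353.96
Specific component: 21826 × 0.95 = 20734.70
Import duty = 7353.96 + 20734.70 = 28088.66
VAT base = CIF + duty = 66854.17 + 28088.66 = 94942.83
Import VAT = 94942.83 × 7% = 6646.00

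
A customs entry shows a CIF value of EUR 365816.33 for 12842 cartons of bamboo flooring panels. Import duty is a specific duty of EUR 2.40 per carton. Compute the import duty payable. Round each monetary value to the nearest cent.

Import duty: EUR 30820.80

Import duty = 12842 × 2.40 = 30820.80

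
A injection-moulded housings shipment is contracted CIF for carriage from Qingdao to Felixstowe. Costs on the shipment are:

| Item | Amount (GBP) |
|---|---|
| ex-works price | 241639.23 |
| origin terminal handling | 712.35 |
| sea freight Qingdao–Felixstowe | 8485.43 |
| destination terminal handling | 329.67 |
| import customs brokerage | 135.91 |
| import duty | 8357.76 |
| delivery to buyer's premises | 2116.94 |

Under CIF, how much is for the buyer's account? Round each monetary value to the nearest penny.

CIF: the seller pays costs through ocean freight and marine insurance to the destination port.
Seller's account: goods 241639.23 + origin terminal 712.35 + freight 8485.43 = 250837.01
Buyer's account: destination terminal 329.67 + brokerage 135.91 + duty 8357.76 + delivery 2116.94 = 10940.28

Buyer's account: GBP 10940.28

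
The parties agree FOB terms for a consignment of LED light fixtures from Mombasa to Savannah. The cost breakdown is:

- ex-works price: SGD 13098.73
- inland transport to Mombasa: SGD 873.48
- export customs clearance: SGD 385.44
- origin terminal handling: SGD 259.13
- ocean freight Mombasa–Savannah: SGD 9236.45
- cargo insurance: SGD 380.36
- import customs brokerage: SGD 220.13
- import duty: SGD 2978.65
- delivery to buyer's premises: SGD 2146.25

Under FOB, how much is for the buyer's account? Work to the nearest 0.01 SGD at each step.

FOB: the seller bears costs until goods are on board at the origin port; the buyer bears freight, insurance and all costs thereafter.
Seller's account: goods 13098.73 + inland to port 873.48 + export clearance 385.44 + origin terminal 259.13 = 14616.78
Buyer's account: freight 9236.45 + insurance 380.36 + brokerage 220.13 + duty 2978.65 + delivery 2146.25 = 14961.84

Buyer's account: SGD 14961.84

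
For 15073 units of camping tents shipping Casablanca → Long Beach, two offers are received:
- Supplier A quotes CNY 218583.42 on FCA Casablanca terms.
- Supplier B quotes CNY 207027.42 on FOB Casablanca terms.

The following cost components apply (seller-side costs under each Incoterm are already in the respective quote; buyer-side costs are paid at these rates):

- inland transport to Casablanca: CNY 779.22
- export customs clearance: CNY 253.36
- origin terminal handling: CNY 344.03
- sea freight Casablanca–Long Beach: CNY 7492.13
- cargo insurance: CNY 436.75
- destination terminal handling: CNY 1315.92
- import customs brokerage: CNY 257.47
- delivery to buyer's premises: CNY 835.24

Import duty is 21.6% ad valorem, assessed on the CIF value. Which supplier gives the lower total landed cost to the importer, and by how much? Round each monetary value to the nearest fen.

Supplier A (FCA):
CIF value = FCA price + origin terminal + freight + insurance = 218583.42 + 344.03 + 7492.13 + 436.75 = 226856.33
Import duty = 226856.33 × 21.6% = 49000.97
Buyer bears (A): 344.03 + 7492.13 + 436.75 + 1315.92 + 257.47 + 835.24 = 10681.54
Landed cost (A) = invoice 218583.42 + 10681.54 + duty 49000.97 = 278265.93
Supplier B (FOB):
CIF value = FOB price + freight + insurance = 207027.42 + 7492.13 + 436.75 = 214956.30
Import duty = 214956.30 × 21.6% = 46430.56
Buyer bears (B): 7492.13 + 436.75 + 1315.92 + 257.47 + 835.24 = 10337.51
Landed cost (B) = invoice 207027.42 + 10337.51 + duty 46430.56 = 263795.49
Difference = |278265.93 − 263795.49| = 14470.44

Supplier B is cheaper by CNY 14470.44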